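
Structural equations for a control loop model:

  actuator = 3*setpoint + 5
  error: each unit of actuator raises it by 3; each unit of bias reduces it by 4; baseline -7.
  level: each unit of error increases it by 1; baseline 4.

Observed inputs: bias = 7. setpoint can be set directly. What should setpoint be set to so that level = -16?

setpoint = 0

Substituting into the error equation gives error = 9*setpoint - 20.
level becomes 9*setpoint - 16.
Solve 9*setpoint - 16 = -16: setpoint = (-16 + 16) / 9 = 0.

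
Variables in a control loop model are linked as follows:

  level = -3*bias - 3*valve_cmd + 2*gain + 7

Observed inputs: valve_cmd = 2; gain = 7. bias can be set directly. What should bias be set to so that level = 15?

bias = 0

Substituting into the level equation gives level = -3*bias + 15.
Solve -3*bias + 15 = 15: bias = (15 - 15) / -3 = 0.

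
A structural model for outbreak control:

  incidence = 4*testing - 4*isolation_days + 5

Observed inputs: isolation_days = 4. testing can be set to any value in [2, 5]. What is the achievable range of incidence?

-3 to 9

Substituting into the incidence equation gives incidence = 4*testing - 11.
Linear in testing, so extremes are at the endpoints: testing = 2 gives incidence = -3; testing = 5 gives incidence = 9.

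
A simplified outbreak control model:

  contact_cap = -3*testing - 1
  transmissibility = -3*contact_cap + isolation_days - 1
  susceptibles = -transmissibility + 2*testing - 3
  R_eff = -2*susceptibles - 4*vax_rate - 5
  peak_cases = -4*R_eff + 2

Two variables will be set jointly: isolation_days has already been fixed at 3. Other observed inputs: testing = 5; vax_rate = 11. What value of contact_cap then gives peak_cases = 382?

With isolation_days held at 3:
Intervening on contact_cap fixes its value directly, overriding its dependence on testing.
Substituting into the transmissibility equation gives transmissibility = -3*contact_cap + 2.
Substituting into the susceptibles equation gives susceptibles = 3*contact_cap + 5.
So R_eff = -6*contact_cap - 59.
Substituting into the peak_cases equation gives peak_cases = 24*contact_cap + 238.
Solve 24*contact_cap + 238 = 382: contact_cap = (382 - 238) / 24 = 6.

contact_cap = 6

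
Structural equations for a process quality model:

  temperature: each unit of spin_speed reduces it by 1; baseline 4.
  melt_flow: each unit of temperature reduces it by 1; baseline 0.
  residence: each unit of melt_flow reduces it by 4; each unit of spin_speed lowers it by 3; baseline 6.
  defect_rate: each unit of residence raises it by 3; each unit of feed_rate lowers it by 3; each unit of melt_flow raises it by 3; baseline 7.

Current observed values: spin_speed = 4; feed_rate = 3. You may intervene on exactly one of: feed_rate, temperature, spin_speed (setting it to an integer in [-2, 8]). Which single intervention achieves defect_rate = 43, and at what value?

Intervening on feed_rate: defect_rate = -3*feed_rate - 11. Reaching 43 requires feed_rate = -18, outside [-2, 8].
Intervening on temperature: with other inputs at their observed values, defect_rate = 9*temperature - 20. Solving for 43 gives temperature = 7, within [-2, 8].
Intervening on spin_speed: defect_rate = -18*spin_speed + 52. Reaching 43 requires spin_speed = 1/2, not an integer.

set temperature = 7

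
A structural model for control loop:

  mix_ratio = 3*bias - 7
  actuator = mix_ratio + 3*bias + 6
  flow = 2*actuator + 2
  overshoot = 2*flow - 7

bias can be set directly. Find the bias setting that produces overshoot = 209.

Substituting into the actuator equation gives actuator = 6*bias - 1.
Substituting into the flow equation gives flow = 12*bias.
This gives overshoot = 24*bias - 7.
Solve 24*bias - 7 = 209: bias = (209 + 7) / 24 = 9.

bias = 9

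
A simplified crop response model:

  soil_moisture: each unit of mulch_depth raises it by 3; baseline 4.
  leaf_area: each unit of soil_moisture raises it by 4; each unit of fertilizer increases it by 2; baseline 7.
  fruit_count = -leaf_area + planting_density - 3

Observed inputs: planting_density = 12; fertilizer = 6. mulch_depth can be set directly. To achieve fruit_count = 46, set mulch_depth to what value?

mulch_depth = -6

Substituting into the leaf_area equation gives leaf_area = 12*mulch_depth + 35.
Substituting into the fruit_count equation gives fruit_count = -12*mulch_depth - 26.
Solve -12*mulch_depth - 26 = 46: mulch_depth = (46 + 26) / -12 = -6.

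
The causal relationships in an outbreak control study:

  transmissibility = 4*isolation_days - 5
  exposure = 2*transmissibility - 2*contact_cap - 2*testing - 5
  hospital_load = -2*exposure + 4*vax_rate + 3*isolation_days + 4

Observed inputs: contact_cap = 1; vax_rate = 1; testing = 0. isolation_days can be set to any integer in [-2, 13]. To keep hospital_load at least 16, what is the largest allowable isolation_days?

isolation_days = 2

Substituting into the exposure equation gives exposure = 8*isolation_days - 17.
So hospital_load = -13*isolation_days + 42.
Require -13*isolation_days + 42 ≥ 16, so isolation_days ≤ 2.
The largest integer in [-2, 13] satisfying this is 2.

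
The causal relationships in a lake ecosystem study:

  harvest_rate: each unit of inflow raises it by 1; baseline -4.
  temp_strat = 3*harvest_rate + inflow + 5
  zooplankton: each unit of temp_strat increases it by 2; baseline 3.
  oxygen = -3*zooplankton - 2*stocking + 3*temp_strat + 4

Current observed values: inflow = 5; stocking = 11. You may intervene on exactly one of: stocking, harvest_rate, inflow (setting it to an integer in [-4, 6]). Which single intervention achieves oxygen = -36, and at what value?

set stocking = -4

Intervening on stocking: with other inputs at their observed values, oxygen = -2*stocking - 44. Solving for -36 gives stocking = -4, within [-4, 6].
Intervening on harvest_rate: oxygen = -9*harvest_rate - 57. Reaching -36 requires harvest_rate = -7/3, not an integer.
Intervening on inflow: oxygen = -12*inflow - 6. Reaching -36 requires inflow = 5/2, not an integer.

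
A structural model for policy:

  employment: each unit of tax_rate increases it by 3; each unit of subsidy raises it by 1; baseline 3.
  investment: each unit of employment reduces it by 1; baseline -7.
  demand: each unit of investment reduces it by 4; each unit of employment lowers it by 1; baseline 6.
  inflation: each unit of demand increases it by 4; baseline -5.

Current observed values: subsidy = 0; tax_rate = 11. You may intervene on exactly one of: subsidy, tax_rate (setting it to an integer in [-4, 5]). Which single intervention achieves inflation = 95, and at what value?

set tax_rate = -2

Intervening on subsidy: inflation = 12*subsidy + 563. Reaching 95 requires subsidy = -39, outside [-4, 5].
Intervening on tax_rate: with other inputs at their observed values, inflation = 36*tax_rate + 167. Solving for 95 gives tax_rate = -2, within [-4, 5].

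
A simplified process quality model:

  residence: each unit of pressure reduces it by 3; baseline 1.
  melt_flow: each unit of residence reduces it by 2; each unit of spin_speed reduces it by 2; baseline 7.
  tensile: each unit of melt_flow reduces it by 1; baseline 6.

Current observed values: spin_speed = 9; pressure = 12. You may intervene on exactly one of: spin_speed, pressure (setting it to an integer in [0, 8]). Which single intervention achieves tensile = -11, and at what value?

Intervening on spin_speed: tensile = 2*spin_speed - 71. Reaching -11 requires spin_speed = 30, outside [0, 8].
Intervening on pressure: with other inputs at their observed values, tensile = -6*pressure + 19. Solving for -11 gives pressure = 5, within [0, 8].

set pressure = 5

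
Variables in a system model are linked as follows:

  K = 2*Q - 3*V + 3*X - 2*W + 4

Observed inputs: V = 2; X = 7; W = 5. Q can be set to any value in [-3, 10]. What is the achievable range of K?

3 to 29

Substituting into the K equation gives K = 2*Q + 9.
Linear in Q, so extremes are at the endpoints: Q = -3 gives K = 3; Q = 10 gives K = 29.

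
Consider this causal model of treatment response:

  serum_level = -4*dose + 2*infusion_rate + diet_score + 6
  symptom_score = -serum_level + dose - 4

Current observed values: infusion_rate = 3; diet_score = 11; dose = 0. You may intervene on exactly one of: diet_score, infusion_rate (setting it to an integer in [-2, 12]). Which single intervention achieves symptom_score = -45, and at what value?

Intervening on diet_score: symptom_score = -diet_score - 16. Reaching -45 requires diet_score = 29, outside [-2, 12].
Intervening on infusion_rate: with other inputs at their observed values, symptom_score = -2*infusion_rate - 21. Solving for -45 gives infusion_rate = 12, within [-2, 12].

set infusion_rate = 12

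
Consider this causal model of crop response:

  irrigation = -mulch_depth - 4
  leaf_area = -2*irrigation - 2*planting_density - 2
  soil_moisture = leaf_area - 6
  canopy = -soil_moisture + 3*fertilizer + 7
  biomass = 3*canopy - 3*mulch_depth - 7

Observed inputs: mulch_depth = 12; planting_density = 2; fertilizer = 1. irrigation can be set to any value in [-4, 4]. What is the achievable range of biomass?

Intervening on irrigation fixes its value directly, overriding its dependence on mulch_depth.
Substituting into the leaf_area equation gives leaf_area = -2*irrigation - 6.
Substituting into the soil_moisture equation gives soil_moisture = -2*irrigation - 12.
Substituting into the canopy equation gives canopy = 2*irrigation + 22.
Substituting into the biomass equation gives biomass = 6*irrigation + 23.
Linear in irrigation, so extremes are at the endpoints: irrigation = -4 gives biomass = -1; irrigation = 4 gives biomass = 47.

-1 to 47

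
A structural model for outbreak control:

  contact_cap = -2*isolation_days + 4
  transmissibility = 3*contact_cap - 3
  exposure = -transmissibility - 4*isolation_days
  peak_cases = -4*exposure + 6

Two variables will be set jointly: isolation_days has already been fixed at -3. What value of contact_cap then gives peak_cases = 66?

With isolation_days held at -3:
Intervening on contact_cap fixes its value directly, overriding its dependence on isolation_days.
Substituting into the exposure equation gives exposure = -3*contact_cap + 15.
Substituting into the peak_cases equation gives peak_cases = 12*contact_cap - 54.
Solve 12*contact_cap - 54 = 66: contact_cap = (66 + 54) / 12 = 10.

contact_cap = 10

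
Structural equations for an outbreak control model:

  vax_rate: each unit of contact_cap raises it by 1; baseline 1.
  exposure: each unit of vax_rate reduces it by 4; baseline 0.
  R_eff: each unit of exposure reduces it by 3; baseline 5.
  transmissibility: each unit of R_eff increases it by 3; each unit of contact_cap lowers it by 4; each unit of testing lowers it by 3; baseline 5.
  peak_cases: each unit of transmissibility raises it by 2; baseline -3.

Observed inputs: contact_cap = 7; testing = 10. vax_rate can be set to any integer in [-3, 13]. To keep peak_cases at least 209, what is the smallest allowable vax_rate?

Intervening on vax_rate fixes its value directly, overriding its dependence on contact_cap.
Substituting into the R_eff equation gives R_eff = 12*vax_rate + 5.
Substituting into the transmissibility equation gives transmissibility = 36*vax_rate - 38.
Substituting into the peak_cases equation gives peak_cases = 72*vax_rate - 79.
Require 72*vax_rate - 79 ≥ 209, so vax_rate ≥ 4.
The smallest integer in [-3, 13] satisfying this is 4.

vax_rate = 4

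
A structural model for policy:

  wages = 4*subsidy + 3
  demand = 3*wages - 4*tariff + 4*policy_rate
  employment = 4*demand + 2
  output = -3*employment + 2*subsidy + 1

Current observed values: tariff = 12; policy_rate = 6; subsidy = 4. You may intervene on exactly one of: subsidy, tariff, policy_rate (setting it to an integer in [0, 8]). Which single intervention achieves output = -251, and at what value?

Intervening on subsidy: with other inputs at their observed values, output = -142*subsidy + 175. Solving for -251 gives subsidy = 3, within [0, 8].
Intervening on tariff: output = 48*tariff - 969. Reaching -251 requires tariff = 359/24, not an integer.
Intervening on policy_rate: output = -48*policy_rate - 105. Reaching -251 requires policy_rate = 73/24, not an integer.

set subsidy = 3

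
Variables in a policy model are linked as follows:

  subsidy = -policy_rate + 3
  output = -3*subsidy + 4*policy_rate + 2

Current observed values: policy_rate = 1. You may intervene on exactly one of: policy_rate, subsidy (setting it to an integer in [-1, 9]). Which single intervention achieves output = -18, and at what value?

set subsidy = 8

Intervening on policy_rate: output = 7*policy_rate - 7. Reaching -18 requires policy_rate = -11/7, not an integer.
Intervening on subsidy: with other inputs at their observed values, output = -3*subsidy + 6. Solving for -18 gives subsidy = 8, within [-1, 9].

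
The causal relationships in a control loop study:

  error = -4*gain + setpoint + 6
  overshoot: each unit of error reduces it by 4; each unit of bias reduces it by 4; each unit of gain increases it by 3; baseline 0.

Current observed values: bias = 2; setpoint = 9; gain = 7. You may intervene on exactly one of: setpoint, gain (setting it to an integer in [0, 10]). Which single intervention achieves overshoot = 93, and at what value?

set setpoint = 2

Intervening on setpoint: with other inputs at their observed values, overshoot = -4*setpoint + 101. Solving for 93 gives setpoint = 2, within [0, 10].
Intervening on gain: overshoot = 19*gain - 68. Reaching 93 requires gain = 161/19, not an integer.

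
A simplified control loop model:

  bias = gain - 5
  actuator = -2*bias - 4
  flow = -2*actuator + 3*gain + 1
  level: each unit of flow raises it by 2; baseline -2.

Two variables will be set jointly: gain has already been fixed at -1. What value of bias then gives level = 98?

With gain held at -1:
Intervening on bias fixes its value directly, overriding its dependence on gain.
Substituting into the flow equation gives flow = 4*bias + 6.
So level = 8*bias + 10.
Solve 8*bias + 10 = 98: bias = (98 - 10) / 8 = 11.

bias = 11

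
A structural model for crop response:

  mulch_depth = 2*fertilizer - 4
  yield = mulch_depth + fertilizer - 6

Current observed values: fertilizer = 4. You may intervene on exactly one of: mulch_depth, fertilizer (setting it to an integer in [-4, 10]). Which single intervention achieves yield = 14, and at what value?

set fertilizer = 8

Intervening on mulch_depth: yield = mulch_depth - 2. Reaching 14 requires mulch_depth = 16, outside [-4, 10].
Intervening on fertilizer: with other inputs at their observed values, yield = 3*fertilizer - 10. Solving for 14 gives fertilizer = 8, within [-4, 10].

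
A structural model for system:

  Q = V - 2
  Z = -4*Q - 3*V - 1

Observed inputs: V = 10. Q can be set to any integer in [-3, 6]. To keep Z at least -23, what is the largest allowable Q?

Q = -2

Intervening on Q fixes its value directly, overriding its dependence on V.
Substituting into the Z equation gives Z = -4*Q - 31.
Require -4*Q - 31 ≥ -23, so Q ≤ -2.
The largest integer in [-3, 6] satisfying this is -2.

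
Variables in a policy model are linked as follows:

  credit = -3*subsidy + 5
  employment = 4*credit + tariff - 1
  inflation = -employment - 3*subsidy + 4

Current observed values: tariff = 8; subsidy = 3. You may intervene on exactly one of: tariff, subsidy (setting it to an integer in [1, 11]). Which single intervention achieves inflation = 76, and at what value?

set subsidy = 11

Intervening on tariff: inflation = -tariff + 12. Reaching 76 requires tariff = -64, outside [1, 11].
Intervening on subsidy: with other inputs at their observed values, inflation = 9*subsidy - 23. Solving for 76 gives subsidy = 11, within [1, 11].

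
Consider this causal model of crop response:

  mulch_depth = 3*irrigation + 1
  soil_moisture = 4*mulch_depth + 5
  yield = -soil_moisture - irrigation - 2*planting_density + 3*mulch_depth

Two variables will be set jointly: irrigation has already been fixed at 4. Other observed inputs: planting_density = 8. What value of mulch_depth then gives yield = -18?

With irrigation held at 4:
Intervening on mulch_depth fixes its value directly, overriding its dependence on irrigation.
Substituting into the yield equation gives yield = -mulch_depth - 25.
Solve -mulch_depth - 25 = -18: mulch_depth = (-18 + 25) / -1 = -7.

mulch_depth = -7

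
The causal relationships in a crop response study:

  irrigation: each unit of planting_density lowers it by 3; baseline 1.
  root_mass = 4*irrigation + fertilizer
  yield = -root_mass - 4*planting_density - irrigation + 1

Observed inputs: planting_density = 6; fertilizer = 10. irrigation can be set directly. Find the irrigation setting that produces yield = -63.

Intervening on irrigation fixes its value directly, overriding its dependence on planting_density.
Substituting into the root_mass equation gives root_mass = 4*irrigation + 10.
So yield = -5*irrigation - 33.
Solve -5*irrigation - 33 = -63: irrigation = (-63 + 33) / -5 = 6.

irrigation = 6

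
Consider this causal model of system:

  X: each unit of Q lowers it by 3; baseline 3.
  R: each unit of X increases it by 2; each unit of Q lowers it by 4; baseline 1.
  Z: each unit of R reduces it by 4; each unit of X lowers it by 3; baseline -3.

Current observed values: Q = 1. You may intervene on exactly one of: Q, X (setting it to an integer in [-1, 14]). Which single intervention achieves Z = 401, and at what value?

set Q = 9

Intervening on Q: with other inputs at their observed values, Z = 49*Q - 40. Solving for 401 gives Q = 9, within [-1, 14].
Intervening on X: Z = -11*X + 9. Reaching 401 requires X = -392/11, not an integer.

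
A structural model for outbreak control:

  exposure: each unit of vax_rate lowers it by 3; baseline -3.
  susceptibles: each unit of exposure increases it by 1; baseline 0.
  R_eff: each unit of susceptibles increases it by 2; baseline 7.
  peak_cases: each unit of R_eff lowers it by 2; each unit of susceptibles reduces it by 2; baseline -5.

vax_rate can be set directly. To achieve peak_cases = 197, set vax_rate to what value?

vax_rate = 11

Substituting into the susceptibles equation gives susceptibles = -3*vax_rate - 3.
Substituting into the R_eff equation gives R_eff = -6*vax_rate + 1.
Substituting into the peak_cases equation gives peak_cases = 18*vax_rate - 1.
Solve 18*vax_rate - 1 = 197: vax_rate = (197 + 1) / 18 = 11.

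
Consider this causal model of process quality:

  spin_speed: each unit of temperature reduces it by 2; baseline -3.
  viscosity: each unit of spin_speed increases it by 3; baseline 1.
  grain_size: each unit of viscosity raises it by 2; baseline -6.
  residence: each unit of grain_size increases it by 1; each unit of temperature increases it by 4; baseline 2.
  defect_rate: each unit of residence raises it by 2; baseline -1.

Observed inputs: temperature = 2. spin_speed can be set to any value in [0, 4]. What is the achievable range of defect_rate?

11 to 59

Intervening on spin_speed fixes its value directly, overriding its dependence on temperature.
Substituting into the grain_size equation gives grain_size = 6*spin_speed - 4.
Substituting into the residence equation gives residence = 6*spin_speed + 6.
Substituting into the defect_rate equation gives defect_rate = 12*spin_speed + 11.
Linear in spin_speed, so extremes are at the endpoints: spin_speed = 0 gives defect_rate = 11; spin_speed = 4 gives defect_rate = 59.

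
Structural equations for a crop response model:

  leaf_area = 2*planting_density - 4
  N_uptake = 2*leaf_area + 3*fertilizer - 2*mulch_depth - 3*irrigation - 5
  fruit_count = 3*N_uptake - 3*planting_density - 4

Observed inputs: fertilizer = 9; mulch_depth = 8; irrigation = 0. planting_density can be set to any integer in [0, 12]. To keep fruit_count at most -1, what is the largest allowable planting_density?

planting_density = 1

Substituting into the N_uptake equation gives N_uptake = 4*planting_density - 2.
Substituting into the fruit_count equation gives fruit_count = 9*planting_density - 10.
Require 9*planting_density - 10 ≤ -1, so planting_density ≤ 1.
The largest integer in [0, 12] satisfying this is 1.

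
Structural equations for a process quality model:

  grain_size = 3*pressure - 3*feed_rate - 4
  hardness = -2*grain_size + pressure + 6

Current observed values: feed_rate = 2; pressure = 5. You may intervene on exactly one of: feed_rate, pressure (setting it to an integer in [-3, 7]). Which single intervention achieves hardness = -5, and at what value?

set feed_rate = 1

Intervening on feed_rate: with other inputs at their observed values, hardness = 6*feed_rate - 11. Solving for -5 gives feed_rate = 1, within [-3, 7].
Intervening on pressure: hardness = -5*pressure + 26. Reaching -5 requires pressure = 31/5, not an integer.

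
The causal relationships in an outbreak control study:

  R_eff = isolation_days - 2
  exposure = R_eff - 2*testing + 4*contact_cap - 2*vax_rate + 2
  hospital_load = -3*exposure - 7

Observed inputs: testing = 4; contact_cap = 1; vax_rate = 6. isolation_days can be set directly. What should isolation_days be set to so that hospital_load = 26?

isolation_days = 5

Substituting into the exposure equation gives exposure = isolation_days - 16.
hospital_load becomes -3*isolation_days + 41.
Solve -3*isolation_days + 41 = 26: isolation_days = (26 - 41) / -3 = 5.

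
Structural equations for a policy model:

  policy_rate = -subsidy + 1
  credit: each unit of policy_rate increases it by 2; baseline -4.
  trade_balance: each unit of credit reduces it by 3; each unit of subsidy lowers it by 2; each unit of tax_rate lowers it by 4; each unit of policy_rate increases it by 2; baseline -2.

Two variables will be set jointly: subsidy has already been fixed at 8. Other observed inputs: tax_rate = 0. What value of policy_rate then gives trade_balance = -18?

policy_rate = 3

With subsidy held at 8:
Intervening on policy_rate fixes its value directly, overriding its dependence on subsidy.
Substituting into the trade_balance equation gives trade_balance = -4*policy_rate - 6.
Solve -4*policy_rate - 6 = -18: policy_rate = (-18 + 6) / -4 = 3.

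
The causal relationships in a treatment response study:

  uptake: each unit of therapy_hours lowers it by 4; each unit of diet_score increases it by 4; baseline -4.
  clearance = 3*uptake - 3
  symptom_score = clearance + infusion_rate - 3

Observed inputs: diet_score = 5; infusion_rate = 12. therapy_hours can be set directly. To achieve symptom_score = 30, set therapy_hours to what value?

Substituting into the uptake equation gives uptake = -4*therapy_hours + 16.
This gives clearance = -12*therapy_hours + 45.
So symptom_score = -12*therapy_hours + 54.
Solve -12*therapy_hours + 54 = 30: therapy_hours = (30 - 54) / -12 = 2.

therapy_hours = 2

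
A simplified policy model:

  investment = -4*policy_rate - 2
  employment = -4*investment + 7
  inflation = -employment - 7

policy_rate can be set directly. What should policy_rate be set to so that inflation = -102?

policy_rate = 5

Substituting into the employment equation gives employment = 16*policy_rate + 15.
Substituting into the inflation equation gives inflation = -16*policy_rate - 22.
Solve -16*policy_rate - 22 = -102: policy_rate = (-102 + 22) / -16 = 5.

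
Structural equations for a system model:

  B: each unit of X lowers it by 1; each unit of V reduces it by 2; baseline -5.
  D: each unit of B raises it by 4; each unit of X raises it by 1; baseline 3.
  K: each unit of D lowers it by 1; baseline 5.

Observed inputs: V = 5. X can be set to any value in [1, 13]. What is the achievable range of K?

Substituting into the B equation gives B = -X - 15.
Substituting into the D equation gives D = -3*X - 57.
Substituting into the K equation gives K = 3*X + 62.
Linear in X, so extremes are at the endpoints: X = 1 gives K = 65; X = 13 gives K = 101.

65 to 101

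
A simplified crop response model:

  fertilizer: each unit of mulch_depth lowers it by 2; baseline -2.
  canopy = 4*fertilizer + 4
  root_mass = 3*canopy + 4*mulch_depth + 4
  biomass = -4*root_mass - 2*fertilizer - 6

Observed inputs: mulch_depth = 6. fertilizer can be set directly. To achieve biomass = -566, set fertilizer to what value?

fertilizer = 8

Intervening on fertilizer fixes its value directly, overriding its dependence on mulch_depth.
Substituting into the root_mass equation gives root_mass = 12*fertilizer + 40.
biomass becomes -50*fertilizer - 166.
Solve -50*fertilizer - 166 = -566: fertilizer = (-566 + 166) / -50 = 8.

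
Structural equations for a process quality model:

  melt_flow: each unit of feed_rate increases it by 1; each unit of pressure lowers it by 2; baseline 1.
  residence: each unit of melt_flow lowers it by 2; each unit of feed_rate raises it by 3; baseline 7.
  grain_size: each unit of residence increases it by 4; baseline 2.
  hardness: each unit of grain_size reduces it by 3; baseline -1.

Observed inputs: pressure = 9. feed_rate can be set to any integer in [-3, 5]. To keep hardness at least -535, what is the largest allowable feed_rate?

feed_rate = 3

Substituting into the melt_flow equation gives melt_flow = feed_rate - 17.
residence becomes feed_rate + 41.
Substituting into the grain_size equation gives grain_size = 4*feed_rate + 166.
Substituting into the hardness equation gives hardness = -12*feed_rate - 499.
Require -12*feed_rate - 499 ≥ -535, so feed_rate ≤ 3.
The largest integer in [-3, 5] satisfying this is 3.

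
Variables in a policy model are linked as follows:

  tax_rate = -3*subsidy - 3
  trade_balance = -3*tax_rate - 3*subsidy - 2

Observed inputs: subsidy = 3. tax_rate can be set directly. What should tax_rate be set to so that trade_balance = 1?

tax_rate = -4

Intervening on tax_rate fixes its value directly, overriding its dependence on subsidy.
Substituting into the trade_balance equation gives trade_balance = -3*tax_rate - 11.
Solve -3*tax_rate - 11 = 1: tax_rate = (1 + 11) / -3 = -4.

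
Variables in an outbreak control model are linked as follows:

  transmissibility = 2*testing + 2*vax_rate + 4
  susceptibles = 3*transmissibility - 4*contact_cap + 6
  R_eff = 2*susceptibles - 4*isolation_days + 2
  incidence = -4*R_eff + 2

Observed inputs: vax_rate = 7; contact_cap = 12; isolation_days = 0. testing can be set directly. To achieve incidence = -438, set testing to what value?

Substituting into the transmissibility equation gives transmissibility = 2*testing + 18.
Substituting into the susceptibles equation gives susceptibles = 6*testing + 12.
Substituting into the R_eff equation gives R_eff = 12*testing + 26.
Substituting into the incidence equation gives incidence = -48*testing - 102.
Solve -48*testing - 102 = -438: testing = (-438 + 102) / -48 = 7.

testing = 7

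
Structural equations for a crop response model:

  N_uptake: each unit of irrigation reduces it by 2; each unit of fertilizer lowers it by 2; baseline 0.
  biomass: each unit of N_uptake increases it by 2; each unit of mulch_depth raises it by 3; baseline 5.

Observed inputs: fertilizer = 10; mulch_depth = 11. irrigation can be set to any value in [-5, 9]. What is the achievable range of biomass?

Substituting into the N_uptake equation gives N_uptake = -2*irrigation - 20.
Substituting into the biomass equation gives biomass = -4*irrigation - 2.
Linear in irrigation, so extremes are at the endpoints: irrigation = -5 gives biomass = 18; irrigation = 9 gives biomass = -38.

-38 to 18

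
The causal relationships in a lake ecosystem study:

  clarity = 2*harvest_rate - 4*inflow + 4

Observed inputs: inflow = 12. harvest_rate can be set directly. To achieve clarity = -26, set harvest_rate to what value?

harvest_rate = 9

Substituting into the clarity equation gives clarity = 2*harvest_rate - 44.
Solve 2*harvest_rate - 44 = -26: harvest_rate = (-26 + 44) / 2 = 9.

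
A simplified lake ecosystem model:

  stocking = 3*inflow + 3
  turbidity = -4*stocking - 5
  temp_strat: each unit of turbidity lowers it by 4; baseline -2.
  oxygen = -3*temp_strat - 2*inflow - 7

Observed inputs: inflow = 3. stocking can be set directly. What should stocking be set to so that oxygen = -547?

stocking = 10

Intervening on stocking fixes its value directly, overriding its dependence on inflow.
Substituting into the temp_strat equation gives temp_strat = 16*stocking + 18.
Substituting into the oxygen equation gives oxygen = -48*stocking - 67.
Solve -48*stocking - 67 = -547: stocking = (-547 + 67) / -48 = 10.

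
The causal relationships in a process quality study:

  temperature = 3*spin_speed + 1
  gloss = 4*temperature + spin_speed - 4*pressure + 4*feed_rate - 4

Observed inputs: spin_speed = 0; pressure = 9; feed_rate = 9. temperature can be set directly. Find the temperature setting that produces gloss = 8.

Intervening on temperature fixes its value directly, overriding its dependence on spin_speed.
Substituting into the gloss equation gives gloss = 4*temperature - 4.
Solve 4*temperature - 4 = 8: temperature = (8 + 4) / 4 = 3.

temperature = 3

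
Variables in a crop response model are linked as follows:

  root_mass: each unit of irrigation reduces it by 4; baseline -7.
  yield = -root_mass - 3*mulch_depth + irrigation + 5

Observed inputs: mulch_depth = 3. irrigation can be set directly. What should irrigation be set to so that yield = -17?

irrigation = -4

Substituting into the yield equation gives yield = 5*irrigation + 3.
Solve 5*irrigation + 3 = -17: irrigation = (-17 - 3) / 5 = -4.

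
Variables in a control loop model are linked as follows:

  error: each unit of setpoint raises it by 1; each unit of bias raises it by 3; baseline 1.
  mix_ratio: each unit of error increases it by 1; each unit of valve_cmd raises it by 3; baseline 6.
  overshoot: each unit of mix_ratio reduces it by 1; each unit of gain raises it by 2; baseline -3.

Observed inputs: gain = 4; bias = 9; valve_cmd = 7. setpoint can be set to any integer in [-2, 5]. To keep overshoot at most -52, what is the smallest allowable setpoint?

setpoint = 2

Substituting into the error equation gives error = setpoint + 28.
Substituting into the mix_ratio equation gives mix_ratio = setpoint + 55.
overshoot becomes -setpoint - 50.
Require -setpoint - 50 ≤ -52, so setpoint ≥ 2.
The smallest integer in [-2, 5] satisfying this is 2.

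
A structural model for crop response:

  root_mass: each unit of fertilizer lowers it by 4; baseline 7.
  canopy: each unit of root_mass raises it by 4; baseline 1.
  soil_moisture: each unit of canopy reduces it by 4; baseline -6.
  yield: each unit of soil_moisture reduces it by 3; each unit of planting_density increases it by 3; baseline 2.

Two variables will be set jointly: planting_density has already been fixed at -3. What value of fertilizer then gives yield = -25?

fertilizer = 2

With planting_density held at -3:
Substituting into the canopy equation gives canopy = -16*fertilizer + 29.
So soil_moisture = 64*fertilizer - 122.
So yield = -192*fertilizer + 359.
Solve -192*fertilizer + 359 = -25: fertilizer = (-25 - 359) / -192 = 2.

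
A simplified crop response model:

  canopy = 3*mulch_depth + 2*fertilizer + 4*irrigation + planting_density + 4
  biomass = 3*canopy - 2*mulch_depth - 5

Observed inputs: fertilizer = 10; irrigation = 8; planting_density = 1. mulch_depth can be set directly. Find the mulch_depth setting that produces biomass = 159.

Substituting into the canopy equation gives canopy = 3*mulch_depth + 57.
Substituting into the biomass equation gives biomass = 7*mulch_depth + 166.
Solve 7*mulch_depth + 166 = 159: mulch_depth = (159 - 166) / 7 = -1.

mulch_depth = -1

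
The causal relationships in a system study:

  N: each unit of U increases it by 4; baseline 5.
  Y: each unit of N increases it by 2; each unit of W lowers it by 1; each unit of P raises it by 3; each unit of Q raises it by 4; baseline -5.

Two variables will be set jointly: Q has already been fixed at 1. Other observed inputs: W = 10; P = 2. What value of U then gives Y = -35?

U = -5

With Q held at 1:
Substituting into the Y equation gives Y = 8*U + 5.
Solve 8*U + 5 = -35: U = (-35 - 5) / 8 = -5.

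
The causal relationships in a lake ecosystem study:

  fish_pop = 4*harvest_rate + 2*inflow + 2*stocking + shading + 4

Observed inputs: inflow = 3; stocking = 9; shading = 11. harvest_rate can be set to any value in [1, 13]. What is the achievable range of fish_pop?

Substituting into the fish_pop equation gives fish_pop = 4*harvest_rate + 39.
Linear in harvest_rate, so extremes are at the endpoints: harvest_rate = 1 gives fish_pop = 43; harvest_rate = 13 gives fish_pop = 91.

43 to 91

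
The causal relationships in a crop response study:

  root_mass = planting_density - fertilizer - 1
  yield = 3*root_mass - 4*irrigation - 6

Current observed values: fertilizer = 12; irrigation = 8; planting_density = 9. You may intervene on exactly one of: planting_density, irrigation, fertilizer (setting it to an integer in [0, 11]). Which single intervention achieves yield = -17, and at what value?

set fertilizer = 1

Intervening on planting_density: yield = 3*planting_density - 77. Reaching -17 requires planting_density = 20, outside [0, 11].
Intervening on irrigation: yield = -4*irrigation - 18. Reaching -17 requires irrigation = -1/4, not an integer.
Intervening on fertilizer: with other inputs at their observed values, yield = -3*fertilizer - 14. Solving for -17 gives fertilizer = 1, within [0, 11].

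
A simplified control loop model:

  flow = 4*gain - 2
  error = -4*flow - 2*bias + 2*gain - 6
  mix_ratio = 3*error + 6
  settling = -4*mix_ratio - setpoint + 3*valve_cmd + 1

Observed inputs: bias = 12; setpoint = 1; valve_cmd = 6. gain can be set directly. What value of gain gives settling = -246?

Substituting into the error equation gives error = -14*gain - 22.
This gives mix_ratio = -42*gain - 60.
Substituting into the settling equation gives settling = 168*gain + 258.
Solve 168*gain + 258 = -246: gain = (-246 - 258) / 168 = -3.

gain = -3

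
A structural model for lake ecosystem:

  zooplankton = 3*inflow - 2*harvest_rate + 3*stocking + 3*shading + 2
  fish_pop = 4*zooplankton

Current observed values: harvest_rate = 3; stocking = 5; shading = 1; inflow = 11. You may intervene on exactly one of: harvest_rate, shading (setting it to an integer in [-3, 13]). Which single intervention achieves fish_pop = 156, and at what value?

set harvest_rate = 7

Intervening on harvest_rate: with other inputs at their observed values, fish_pop = -8*harvest_rate + 212. Solving for 156 gives harvest_rate = 7, within [-3, 13].
Intervening on shading: fish_pop = 12*shading + 176. Reaching 156 requires shading = -5/3, not an integer.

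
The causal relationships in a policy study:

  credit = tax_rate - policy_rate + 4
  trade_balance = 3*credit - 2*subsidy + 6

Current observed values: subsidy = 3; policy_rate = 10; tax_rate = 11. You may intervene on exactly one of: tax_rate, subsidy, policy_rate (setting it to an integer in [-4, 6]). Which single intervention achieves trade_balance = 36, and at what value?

Intervening on tax_rate: trade_balance = 3*tax_rate - 18. Reaching 36 requires tax_rate = 18, outside [-4, 6].
Intervening on subsidy: trade_balance = -2*subsidy + 21. Reaching 36 requires subsidy = -15/2, not an integer.
Intervening on policy_rate: with other inputs at their observed values, trade_balance = -3*policy_rate + 45. Solving for 36 gives policy_rate = 3, within [-4, 6].

set policy_rate = 3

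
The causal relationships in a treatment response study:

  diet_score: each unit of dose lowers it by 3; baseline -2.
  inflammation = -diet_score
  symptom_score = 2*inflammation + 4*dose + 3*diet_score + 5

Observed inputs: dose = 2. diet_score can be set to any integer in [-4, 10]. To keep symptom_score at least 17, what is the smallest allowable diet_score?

diet_score = 4

Intervening on diet_score fixes its value directly, overriding its dependence on dose.
Substituting into the symptom_score equation gives symptom_score = diet_score + 13.
Require diet_score + 13 ≥ 17, so diet_score ≥ 4.
The smallest integer in [-4, 10] satisfying this is 4.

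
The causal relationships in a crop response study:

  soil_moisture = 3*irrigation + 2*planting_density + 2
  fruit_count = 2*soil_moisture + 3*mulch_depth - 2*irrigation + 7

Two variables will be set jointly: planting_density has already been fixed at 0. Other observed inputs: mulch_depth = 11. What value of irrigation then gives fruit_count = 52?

irrigation = 2

With planting_density held at 0:
Substituting into the soil_moisture equation gives soil_moisture = 3*irrigation + 2.
Substituting into the fruit_count equation gives fruit_count = 4*irrigation + 44.
Solve 4*irrigation + 44 = 52: irrigation = (52 - 44) / 4 = 2.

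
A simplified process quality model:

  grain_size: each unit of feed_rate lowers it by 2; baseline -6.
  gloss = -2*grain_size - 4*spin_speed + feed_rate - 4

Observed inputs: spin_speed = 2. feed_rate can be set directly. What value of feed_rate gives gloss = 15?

Substituting into the gloss equation gives gloss = 5*feed_rate.
Solve 5*feed_rate = 15: feed_rate = 15 / 5 = 3.

feed_rate = 3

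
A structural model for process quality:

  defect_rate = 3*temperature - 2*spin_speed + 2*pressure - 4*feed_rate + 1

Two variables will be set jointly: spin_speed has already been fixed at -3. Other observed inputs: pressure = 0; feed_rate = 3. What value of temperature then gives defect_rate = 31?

With spin_speed held at -3:
Substituting into the defect_rate equation gives defect_rate = 3*temperature - 5.
Solve 3*temperature - 5 = 31: temperature = (31 + 5) / 3 = 12.

temperature = 12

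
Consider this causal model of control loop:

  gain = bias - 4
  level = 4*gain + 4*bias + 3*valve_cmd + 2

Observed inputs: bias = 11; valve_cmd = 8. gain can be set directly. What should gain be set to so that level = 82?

Intervening on gain fixes its value directly, overriding its dependence on bias.
Substituting into the level equation gives level = 4*gain + 70.
Solve 4*gain + 70 = 82: gain = (82 - 70) / 4 = 3.

gain = 3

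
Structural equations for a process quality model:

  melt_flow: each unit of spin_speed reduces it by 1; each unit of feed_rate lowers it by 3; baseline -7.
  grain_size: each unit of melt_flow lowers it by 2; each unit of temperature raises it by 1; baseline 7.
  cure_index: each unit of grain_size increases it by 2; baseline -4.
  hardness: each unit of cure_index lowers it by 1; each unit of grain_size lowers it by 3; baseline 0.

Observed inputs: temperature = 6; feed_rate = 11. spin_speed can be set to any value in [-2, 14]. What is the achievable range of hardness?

-601 to -441

Substituting into the melt_flow equation gives melt_flow = -spin_speed - 40.
Substituting into the grain_size equation gives grain_size = 2*spin_speed + 93.
So cure_index = 4*spin_speed + 182.
Substituting into the hardness equation gives hardness = -10*spin_speed - 461.
Linear in spin_speed, so extremes are at the endpoints: spin_speed = -2 gives hardness = -441; spin_speed = 14 gives hardness = -601.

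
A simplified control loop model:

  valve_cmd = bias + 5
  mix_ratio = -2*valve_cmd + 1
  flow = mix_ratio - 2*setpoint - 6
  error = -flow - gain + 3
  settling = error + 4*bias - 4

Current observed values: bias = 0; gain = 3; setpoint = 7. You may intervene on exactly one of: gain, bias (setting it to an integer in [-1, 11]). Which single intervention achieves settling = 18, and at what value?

Intervening on gain: with other inputs at their observed values, settling = -gain + 28. Solving for 18 gives gain = 10, within [-1, 11].
Intervening on bias: settling = 6*bias + 25. Reaching 18 requires bias = -7/6, not an integer.

set gain = 10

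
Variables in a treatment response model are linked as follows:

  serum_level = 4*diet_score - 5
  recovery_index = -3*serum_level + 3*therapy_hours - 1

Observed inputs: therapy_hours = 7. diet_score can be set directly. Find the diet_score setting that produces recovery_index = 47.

Substituting into the recovery_index equation gives recovery_index = -12*diet_score + 35.
Solve -12*diet_score + 35 = 47: diet_score = (47 - 35) / -12 = -1.

diet_score = -1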